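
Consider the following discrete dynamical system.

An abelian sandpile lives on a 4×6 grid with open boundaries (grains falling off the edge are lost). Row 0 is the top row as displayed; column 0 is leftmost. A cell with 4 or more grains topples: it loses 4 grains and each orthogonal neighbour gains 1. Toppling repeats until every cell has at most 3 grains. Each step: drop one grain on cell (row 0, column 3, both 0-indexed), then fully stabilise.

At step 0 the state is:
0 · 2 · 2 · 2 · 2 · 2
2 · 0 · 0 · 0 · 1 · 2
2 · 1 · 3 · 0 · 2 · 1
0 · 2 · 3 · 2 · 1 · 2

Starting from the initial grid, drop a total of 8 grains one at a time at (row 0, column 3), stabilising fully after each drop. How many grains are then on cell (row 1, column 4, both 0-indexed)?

t=0: 0 · 2 · 2 · 2 · 2 · 2
2 · 0 · 0 · 0 · 1 · 2
2 · 1 · 3 · 0 · 2 · 1
0 · 2 · 3 · 2 · 1 · 2
t=1: 0 · 2 · 2 · 3 · 2 · 2
2 · 0 · 0 · 0 · 1 · 2
2 · 1 · 3 · 0 · 2 · 1
0 · 2 · 3 · 2 · 1 · 2
t=2: 0 · 2 · 3 · 0 · 3 · 2
2 · 0 · 0 · 1 · 1 · 2
2 · 1 · 3 · 0 · 2 · 1
0 · 2 · 3 · 2 · 1 · 2
t=3: 0 · 2 · 3 · 1 · 3 · 2
2 · 0 · 0 · 1 · 1 · 2
2 · 1 · 3 · 0 · 2 · 1
0 · 2 · 3 · 2 · 1 · 2
t=4: 0 · 2 · 3 · 2 · 3 · 2
2 · 0 · 0 · 1 · 1 · 2
2 · 1 · 3 · 0 · 2 · 1
0 · 2 · 3 · 2 · 1 · 2
t=5: 0 · 2 · 3 · 3 · 3 · 2
2 · 0 · 0 · 1 · 1 · 2
2 · 1 · 3 · 0 · 2 · 1
0 · 2 · 3 · 2 · 1 · 2
t=6: 0 · 3 · 0 · 2 · 0 · 3
2 · 0 · 1 · 2 · 2 · 2
2 · 1 · 3 · 0 · 2 · 1
0 · 2 · 3 · 2 · 1 · 2
t=7: 0 · 3 · 0 · 3 · 0 · 3
2 · 0 · 1 · 2 · 2 · 2
2 · 1 · 3 · 0 · 2 · 1
0 · 2 · 3 · 2 · 1 · 2
t=8: 0 · 3 · 1 · 0 · 1 · 3
2 · 0 · 1 · 3 · 2 · 2
2 · 1 · 3 · 0 · 2 · 1
0 · 2 · 3 · 2 · 1 · 2

2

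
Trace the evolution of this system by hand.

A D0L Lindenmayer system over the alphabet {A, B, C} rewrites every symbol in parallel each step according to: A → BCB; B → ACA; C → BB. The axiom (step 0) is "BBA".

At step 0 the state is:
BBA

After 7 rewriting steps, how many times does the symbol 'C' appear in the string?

t=0: BBA
t=1: ACAACABCB
t=2: BCBBBBCBBCBBBBCBACABBACA
t=3: ACABBACAACAACAACABBACAACABBACAACAACAACABBACABCBBBBCBACAACABCBBBBCB
t=4: BCBBBBCBACAACABCBBBBCBBCBBBBCBBCBBBBCBBCBBBBCBACAACABCBBBB…ABBACAACAACAACABBACABCBBBBCBBCBBBBCBACABBACAACAACAACABBACA  (len 180)
t=5: ACABBACAACAACAACABBACABCBBBBCBBCBBBBCBACABBACAACAACAACABBA…BBBBCBACAACABCBBBBCBBCBBBBCBBCBBBBCBBCBBBBCBACAACABCBBBBCB  (len 492)
t=6: BCBBBBCBACAACABCBBBBCBBCBBBBCBBCBBBBCBBCBBBBCBACAACABCBBBB…ABBACAACAACAACABBACABCBBBBCBBCBBBBCBACABBACAACAACAACABBACA  (len 1344)
t=7: ACABBACAACAACAACABBACABCBBBBCBBCBBBBCBACABBACAACAACAACABBA…BBBBCBACAACABCBBBBCBBCBBBBCBBCBBBBCBBCBBBBCBACAACABCBBBBCB  (len 3672)

984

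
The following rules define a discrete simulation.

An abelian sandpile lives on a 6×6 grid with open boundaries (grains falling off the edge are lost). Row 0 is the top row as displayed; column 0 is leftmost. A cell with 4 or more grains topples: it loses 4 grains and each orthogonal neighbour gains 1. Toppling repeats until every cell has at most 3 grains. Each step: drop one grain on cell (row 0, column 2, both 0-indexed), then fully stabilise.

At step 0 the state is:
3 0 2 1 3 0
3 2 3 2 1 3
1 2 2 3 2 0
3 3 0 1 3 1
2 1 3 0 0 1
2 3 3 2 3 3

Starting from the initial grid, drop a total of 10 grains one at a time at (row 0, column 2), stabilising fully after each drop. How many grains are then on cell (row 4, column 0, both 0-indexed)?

[0] 3 0 2 1 3 0
3 2 3 2 1 3
1 2 2 3 2 0
3 3 0 1 3 1
2 1 3 0 0 1
2 3 3 2 3 3
[1] 3 0 3 1 3 0
3 2 3 2 1 3
1 2 2 3 2 0
3 3 0 1 3 1
2 1 3 0 0 1
2 3 3 2 3 3
[2] 3 1 1 2 3 0
3 3 0 3 1 3
1 2 3 3 2 0
3 3 0 1 3 1
2 1 3 0 0 1
2 3 3 2 3 3
[3] 3 1 2 2 3 0
3 3 0 3 1 3
1 2 3 3 2 0
3 3 0 1 3 1
2 1 3 0 0 1
2 3 3 2 3 3
[4] 3 1 3 2 3 0
3 3 0 3 1 3
1 2 3 3 2 0
3 3 0 1 3 1
2 1 3 0 0 1
2 3 3 2 3 3
[5] 3 2 0 3 3 0
3 3 1 3 1 3
1 2 3 3 2 0
3 3 0 1 3 1
2 1 3 0 0 1
2 3 3 2 3 3
[6] 3 2 1 3 3 0
3 3 1 3 1 3
1 2 3 3 2 0
3 3 0 1 3 1
2 1 3 0 0 1
2 3 3 2 3 3
[7] 3 2 2 3 3 0
3 3 1 3 1 3
1 2 3 3 2 0
3 3 0 1 3 1
2 1 3 0 0 1
2 3 3 2 3 3
[8] 3 2 3 3 3 0
3 3 1 3 1 3
1 2 3 3 2 0
3 3 0 1 3 1
2 1 3 0 0 1
2 3 3 2 3 3
[9] 1 1 3 2 0 1
2 3 1 2 3 3
0 2 2 1 3 0
1 1 2 2 3 1
3 2 3 0 0 1
2 3 3 2 3 3
[10] 1 2 0 3 0 1
2 3 2 2 3 3
0 2 2 1 3 0
1 1 2 2 3 1
3 2 3 0 0 1
2 3 3 2 3 3

3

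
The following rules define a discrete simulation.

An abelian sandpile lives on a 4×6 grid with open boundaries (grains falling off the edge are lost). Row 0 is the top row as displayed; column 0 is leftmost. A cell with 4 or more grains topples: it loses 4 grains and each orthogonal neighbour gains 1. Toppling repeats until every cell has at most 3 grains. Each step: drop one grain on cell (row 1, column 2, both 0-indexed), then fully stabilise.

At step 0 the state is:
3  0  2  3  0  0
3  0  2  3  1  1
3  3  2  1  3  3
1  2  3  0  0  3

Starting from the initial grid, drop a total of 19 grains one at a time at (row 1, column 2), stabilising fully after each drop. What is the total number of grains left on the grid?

45

t=0: 3  0  2  3  0  0
3  0  2  3  1  1
3  3  2  1  3  3
1  2  3  0  0  3
t=1: 3  0  2  3  0  0
3  0  3  3  1  1
3  3  2  1  3  3
1  2  3  0  0  3
t=2: 3  1  0  1  1  0
3  1  2  1  2  1
3  3  3  2  3  3
1  2  3  0  0  3
t=3: 3  1  0  1  1  0
3  1  3  1  2  1
3  3  3  2  3  3
1  2  3  0  0  3
t=4: 0  3  1  1  1  0
2  0  2  2  2  1
1  3  2  3  3  3
3  0  1  1  0  3
t=5: 0  3  1  1  1  0
2  0  3  2  2  1
1  3  2  3  3  3
3  0  1  1  0  3
t=6: 0  3  2  1  1  0
2  1  0  3  2  1
1  3  3  3  3  3
3  0  1  1  0  3
t=7: 0  3  2  1  1  0
2  1  1  3  2  1
1  3  3  3  3  3
3  0  1  1  0  3
t=8: 0  3  2  1  1  0
2  1  2  3  2  1
1  3  3  3  3  3
3  0  1  1  0  3
t=9: 0  3  2  1  1  0
2  1  3  3  2  1
1  3  3  3  3  3
3  0  1  1  0  3
t=10: 0  3  3  2  2  0
2  3  2  2  0  3
2  0  2  2  2  1
3  1  2  2  2  0
t=11: 0  3  3  2  2  0
2  3  3  2  0  3
2  0  2  2  2  1
3  1  2  2  2  0
t=12: 1  1  1  3  2  0
3  1  2  3  0  3
2  1  3  2  2  1
3  1  2  2  2  0
t=13: 1  1  1  3  2  0
3  1  3  3  0  3
2  1  3  2  2  1
3  1  2  2  2  0
t=14: 1  1  3  0  3  0
3  2  2  2  1  3
2  2  1  0  3  1
3  1  3  3  2  0
t=15: 1  1  3  0  3  0
3  2  3  2  1  3
2  2  1  0  3  1
3  1  3  3  2  0
t=16: 1  2  0  1  3  0
3  3  1  3  1  3
2  2  2  0  3  1
3  1  3  3  2  0
t=17: 1  2  0  1  3  0
3  3  2  3  1  3
2  2  2  0  3  1
3  1  3  3  2  0
t=18: 1  2  0  1  3  0
3  3  3  3  1  3
2  2  2  0  3  1
3  1  3  3  2  0
t=19: 2  3  1  2  3  0
0  1  2  0  2  3
3  3  3  1  3  1
3  1  3  3  2  0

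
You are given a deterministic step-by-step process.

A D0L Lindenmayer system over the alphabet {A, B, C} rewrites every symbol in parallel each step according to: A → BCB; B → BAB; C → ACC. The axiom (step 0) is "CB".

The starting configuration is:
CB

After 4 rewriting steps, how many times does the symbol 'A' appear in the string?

k=0  CB
k=1  ACCBAB
k=2  BCBACCACCBABBCBBAB
k=3  BABACCBABBCBACCACCBCBACCACCBABBCBBABBABACCBABBABBCBBAB
k=4  BABBCBBABBCBACCACCBABBCBBABBABACCBABBCBACCACCBCBACCACCBABA…BBABBABBCBBABBCBACCACCBABBCBBABBABBCBBABBABACCBABBABBCBBAB  (len 162)

40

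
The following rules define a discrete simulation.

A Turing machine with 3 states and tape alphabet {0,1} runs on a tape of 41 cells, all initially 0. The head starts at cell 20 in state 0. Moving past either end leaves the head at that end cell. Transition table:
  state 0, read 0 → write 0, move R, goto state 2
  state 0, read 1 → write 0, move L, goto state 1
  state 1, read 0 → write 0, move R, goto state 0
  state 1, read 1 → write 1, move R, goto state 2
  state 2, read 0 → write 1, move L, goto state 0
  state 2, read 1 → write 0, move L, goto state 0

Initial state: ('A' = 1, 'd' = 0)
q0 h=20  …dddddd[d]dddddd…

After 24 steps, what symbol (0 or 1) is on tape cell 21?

t=0: q0 h=20  …dddddd[d]dddddd…
t=1: q2 h=21  …dddddd[d]dddddd…
t=2: q0 h=20  …dddddd[d]Addddd…
t=3: q2 h=21  …dddddd[A]dddddd…
t=4: q0 h=20  …dddddd[d]dddddd…
t=5: q2 h=21  …dddddd[d]dddddd…
t=6: q0 h=20  …dddddd[d]Addddd…
t=7: q2 h=21  …dddddd[A]dddddd…
t=8: q0 h=20  …dddddd[d]dddddd…
t=9: q2 h=21  …dddddd[d]dddddd…
t=10: q0 h=20  …dddddd[d]Addddd…
t=11: q2 h=21  …dddddd[A]dddddd…
t=12: q0 h=20  …dddddd[d]dddddd…
t=13: q2 h=21  …dddddd[d]dddddd…
t=14: q0 h=20  …dddddd[d]Addddd…
t=15: q2 h=21  …dddddd[A]dddddd…
t=16: q0 h=20  …dddddd[d]dddddd…
t=17: q2 h=21  …dddddd[d]dddddd…
t=18: q0 h=20  …dddddd[d]Addddd…
t=19: q2 h=21  …dddddd[A]dddddd…
t=20: q0 h=20  …dddddd[d]dddddd…
t=21: q2 h=21  …dddddd[d]dddddd…
t=22: q0 h=20  …dddddd[d]Addddd…
t=23: q2 h=21  …dddddd[A]dddddd…
t=24: q0 h=20  …dddddd[d]dddddd…

0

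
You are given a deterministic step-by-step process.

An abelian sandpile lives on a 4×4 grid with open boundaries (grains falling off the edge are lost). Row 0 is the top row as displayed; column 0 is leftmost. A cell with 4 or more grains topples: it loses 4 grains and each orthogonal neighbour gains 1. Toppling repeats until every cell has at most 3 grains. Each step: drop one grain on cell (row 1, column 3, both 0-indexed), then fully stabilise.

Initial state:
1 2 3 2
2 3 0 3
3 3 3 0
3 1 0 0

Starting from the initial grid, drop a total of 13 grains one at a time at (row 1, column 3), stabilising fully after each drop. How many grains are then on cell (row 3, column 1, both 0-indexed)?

t=0: 1 2 3 2
2 3 0 3
3 3 3 0
3 1 0 0
t=1: 1 2 3 3
2 3 1 0
3 3 3 1
3 1 0 0
t=2: 1 2 3 3
2 3 1 1
3 3 3 1
3 1 0 0
t=3: 1 2 3 3
2 3 1 2
3 3 3 1
3 1 0 0
t=4: 1 2 3 3
2 3 1 3
3 3 3 1
3 1 0 0
t=5: 1 3 0 1
2 3 3 1
3 3 3 2
3 1 0 0
t=6: 1 3 0 1
2 3 3 2
3 3 3 2
3 1 0 0
t=7: 1 3 0 1
2 3 3 3
3 3 3 2
3 1 0 0
t=8: 3 0 2 2
0 3 2 2
2 2 2 0
0 3 1 1
t=9: 3 0 2 2
0 3 2 3
2 2 2 0
0 3 1 1
t=10: 3 0 2 3
0 3 3 0
2 2 2 1
0 3 1 1
t=11: 3 0 2 3
0 3 3 1
2 2 2 1
0 3 1 1
t=12: 3 0 2 3
0 3 3 2
2 2 2 1
0 3 1 1
t=13: 3 0 2 3
0 3 3 3
2 2 2 1
0 3 1 1

3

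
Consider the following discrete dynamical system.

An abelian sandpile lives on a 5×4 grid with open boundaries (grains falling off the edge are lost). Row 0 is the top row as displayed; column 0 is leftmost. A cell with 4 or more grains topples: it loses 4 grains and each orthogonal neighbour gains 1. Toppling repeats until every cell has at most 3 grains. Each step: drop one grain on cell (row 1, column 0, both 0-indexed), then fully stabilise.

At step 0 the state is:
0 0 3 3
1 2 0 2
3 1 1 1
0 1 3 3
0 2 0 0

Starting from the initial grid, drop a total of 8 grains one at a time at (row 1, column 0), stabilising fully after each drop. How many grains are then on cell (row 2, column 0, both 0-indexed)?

1

t=0: 0 0 3 3
1 2 0 2
3 1 1 1
0 1 3 3
0 2 0 0
t=1: 0 0 3 3
2 2 0 2
3 1 1 1
0 1 3 3
0 2 0 0
t=2: 0 0 3 3
3 2 0 2
3 1 1 1
0 1 3 3
0 2 0 0
t=3: 1 0 3 3
1 3 0 2
0 2 1 1
1 1 3 3
0 2 0 0
t=4: 1 0 3 3
2 3 0 2
0 2 1 1
1 1 3 3
0 2 0 0
t=5: 1 0 3 3
3 3 0 2
0 2 1 1
1 1 3 3
0 2 0 0
t=6: 2 1 3 3
1 0 1 2
1 3 1 1
1 1 3 3
0 2 0 0
t=7: 2 1 3 3
2 0 1 2
1 3 1 1
1 1 3 3
0 2 0 0
t=8: 2 1 3 3
3 0 1 2
1 3 1 1
1 1 3 3
0 2 0 0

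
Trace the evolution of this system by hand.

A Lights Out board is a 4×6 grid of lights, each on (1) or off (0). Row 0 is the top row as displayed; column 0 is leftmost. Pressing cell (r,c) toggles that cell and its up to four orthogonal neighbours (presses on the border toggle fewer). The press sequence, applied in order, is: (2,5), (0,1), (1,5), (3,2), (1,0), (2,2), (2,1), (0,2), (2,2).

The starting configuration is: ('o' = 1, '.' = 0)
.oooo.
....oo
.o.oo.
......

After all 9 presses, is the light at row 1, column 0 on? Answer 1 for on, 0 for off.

1

step 0: .oooo.
....oo
.o.oo.
......
step 1: .oooo.
....o.
.o.o.o
.....o
step 2: o..oo.
.o..o.
.o.o.o
.....o
step 3: o..ooo
.o...o
.o.o..
.....o
step 4: o..ooo
.o...o
.ooo..
.ooo.o
step 5: ...ooo
o....o
oooo..
.ooo.o
step 6: ...ooo
o.o..o
o.....
.o.o.o
step 7: ...ooo
ooo..o
.oo...
...o.o
step 8: .oo.oo
oo...o
.oo...
...o.o
step 9: .oo.oo
ooo..o
...o..
..oo.o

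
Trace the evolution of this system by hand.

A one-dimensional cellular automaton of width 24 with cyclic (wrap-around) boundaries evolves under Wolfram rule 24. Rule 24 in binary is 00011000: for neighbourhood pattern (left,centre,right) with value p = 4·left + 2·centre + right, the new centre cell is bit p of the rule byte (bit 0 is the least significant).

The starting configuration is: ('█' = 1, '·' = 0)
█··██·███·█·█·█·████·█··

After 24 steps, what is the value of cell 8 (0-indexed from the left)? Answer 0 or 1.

[0] █··██·███·█·█·█·████·█··
[1] ·█·█··█·········█·····█·
[2] ····█··█·········█·····█
[3] █····█··█·········█·····
[4] ·█····█··█·········█····
[5] ··█····█··█·········█···
[6] ···█····█··█·········█··
[7] ····█····█··█·········█·
[8] ·····█····█··█·········█
[9] █·····█····█··█·········
[10] ·█·····█····█··█········
[11] ··█·····█····█··█·······
[12] ···█·····█····█··█······
[13] ····█·····█····█··█·····
[14] ·····█·····█····█··█····
[15] ······█·····█····█··█···
[16] ·······█·····█····█··█··
[17] ········█·····█····█··█·
[18] ·········█·····█····█··█
[19] █·········█·····█····█··
[20] ·█·········█·····█····█·
[21] ··█·········█·····█····█
[22] █··█·········█·····█····
[23] ·█··█·········█·····█···
[24] ··█··█·········█·····█··

0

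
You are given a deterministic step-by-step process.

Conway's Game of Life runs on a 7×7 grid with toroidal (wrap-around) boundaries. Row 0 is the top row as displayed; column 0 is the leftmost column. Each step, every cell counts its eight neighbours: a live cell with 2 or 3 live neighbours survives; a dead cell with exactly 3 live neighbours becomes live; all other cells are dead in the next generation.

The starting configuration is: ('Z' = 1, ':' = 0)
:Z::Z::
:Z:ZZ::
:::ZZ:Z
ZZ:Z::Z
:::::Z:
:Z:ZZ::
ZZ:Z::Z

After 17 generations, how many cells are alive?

step 0: :Z::Z::
:Z:ZZ::
:::ZZ:Z
ZZ:Z::Z
:::::Z:
:Z:ZZ::
ZZ:Z::Z
step 1: :Z::ZZ:
Z::::::
:Z::::Z
Z:ZZ::Z
:Z:Z:ZZ
:Z:ZZZZ
:Z:Z:Z:
step 2: ZZZ:ZZZ
ZZ:::ZZ
:ZZ:::Z
:::ZZ::
:Z:::::
:Z:Z:::
:Z:Z:::
step 3: :::ZZ::
:::ZZ::
:ZZZZ:Z
ZZ:Z:::
:::ZZ::
ZZ:::::
:::Z:ZZ
step 4: ::Z::::
:::::::
:Z:::Z:
ZZ:::Z:
:::ZZ::
Z:ZZ:ZZ
Z:ZZ:ZZ
step 5: :ZZZ::Z
:::::::
ZZ::::Z
ZZZ::ZZ
:::Z:::
Z::::::
Z::::Z:
step 6: ZZZ:::Z
::::::Z
::Z::Z:
::Z::Z:
::Z::::
::::::Z
Z:Z::::
step 7: ::Z:::Z
::Z::ZZ
:::::ZZ
:ZZZ:::
:::::::
:Z:::::
::Z::::
step 8: :ZZZ:ZZ
Z::::::
ZZ:ZZZZ
::Z::::
:Z:::::
:::::::
:ZZ::::
step 9: :::Z::Z
:::::::
ZZZZZZZ
::ZZZZZ
:::::::
:ZZ::::
ZZ:Z:::
step 10: Z:Z::::
:Z:::::
ZZ:::::
:::::::
:Z::ZZ:
ZZZ::::
ZZ:Z:::
step 11: Z:Z::::
::Z::::
ZZ:::::
ZZ:::::
ZZZ::::
:::ZZ:Z
:::Z::Z
step 12: :ZZZ:::
Z:Z::::
Z:Z::::
::::::Z
::ZZ::Z
:Z:ZZZZ
Z:ZZZZZ
step 13: :::::Z:
Z::::::
Z:::::Z
ZZZZ::Z
::ZZ::Z
:Z:::::
:::::::
step 14: :::::::
Z::::::
::Z::::
:::Z:Z:
:::Z::Z
::Z::::
:::::::
step 15: :::::::
:::::::
:::::::
::ZZZ::
::ZZZ::
:::::::
:::::::
step 16: :::::::
:::::::
:::Z:::
::Z:Z::
::Z:Z::
:::Z:::
:::::::
step 17: :::::::
:::::::
:::Z:::
::Z:Z::
::Z:Z::
:::Z:::
:::::::

6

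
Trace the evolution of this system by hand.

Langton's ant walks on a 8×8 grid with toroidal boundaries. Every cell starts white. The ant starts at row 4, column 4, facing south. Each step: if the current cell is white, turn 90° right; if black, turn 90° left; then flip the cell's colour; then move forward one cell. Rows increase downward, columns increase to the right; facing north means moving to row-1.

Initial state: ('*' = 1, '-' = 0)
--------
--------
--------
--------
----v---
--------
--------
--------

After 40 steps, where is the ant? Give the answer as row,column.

step 0: --------
--------
--------
--------
----v---
--------
--------
--------
step 1: --------
--------
--------
--------
---<*---
--------
--------
--------
step 2: --------
--------
--------
---^----
---**---
--------
--------
--------
step 3: --------
--------
--------
---*>---
---**---
--------
--------
--------
step 4: --------
--------
--------
---**---
---*v---
--------
--------
--------
step 5: --------
--------
--------
---**---
---*->--
--------
--------
--------
step 6: --------
--------
--------
---**---
---*-*--
-----v--
--------
--------
step 7: --------
--------
--------
---**---
---*-*--
----<*--
--------
--------
step 8: --------
--------
--------
---**---
---*^*--
----**--
--------
--------
step 9: --------
--------
--------
---**---
---**>--
----**--
--------
--------
step 10: --------
--------
--------
---**^--
---**---
----**--
--------
--------
step 11: --------
--------
--------
---***>-
---**---
----**--
--------
--------
step 12: --------
--------
--------
---****-
---**-v-
----**--
--------
--------
step 13: --------
--------
--------
---****-
---**<*-
----**--
--------
--------
step 14: --------
--------
--------
---**^*-
---****-
----**--
--------
--------
step 15: --------
--------
--------
---*<-*-
---****-
----**--
--------
--------
step 16: --------
--------
--------
---*--*-
---*v**-
----**--
--------
--------
step 17: --------
--------
--------
---*--*-
---*->*-
----**--
--------
--------
step 18: --------
--------
--------
---*-^*-
---*--*-
----**--
--------
--------
step 19: --------
--------
--------
---*-*>-
---*--*-
----**--
--------
--------
step 20: --------
--------
------^-
---*-*--
---*--*-
----**--
--------
--------
step 21: --------
--------
------*>
---*-*--
---*--*-
----**--
--------
--------
step 22: --------
--------
------**
---*-*-v
---*--*-
----**--
--------
--------
step 23: --------
--------
------**
---*-*<*
---*--*-
----**--
--------
--------
step 24: --------
--------
------^*
---*-***
---*--*-
----**--
--------
--------
step 25: --------
--------
-----<-*
---*-***
---*--*-
----**--
--------
--------
step 26: --------
-----^--
-----*-*
---*-***
---*--*-
----**--
--------
--------
step 27: --------
-----*>-
-----*-*
---*-***
---*--*-
----**--
--------
--------
step 28: --------
-----**-
-----*v*
---*-***
---*--*-
----**--
--------
--------
step 29: --------
-----**-
-----<**
---*-***
---*--*-
----**--
--------
--------
step 30: --------
-----**-
------**
---*-v**
---*--*-
----**--
--------
--------
step 31: --------
-----**-
------**
---*-->*
---*--*-
----**--
--------
--------
step 32: --------
-----**-
------^*
---*---*
---*--*-
----**--
--------
--------
step 33: --------
-----**-
-----<-*
---*---*
---*--*-
----**--
--------
--------
step 34: --------
-----^*-
-----*-*
---*---*
---*--*-
----**--
--------
--------
step 35: --------
----<-*-
-----*-*
---*---*
---*--*-
----**--
--------
--------
step 36: ----^---
----*-*-
-----*-*
---*---*
---*--*-
----**--
--------
--------
step 37: ----*>--
----*-*-
-----*-*
---*---*
---*--*-
----**--
--------
--------
step 38: ----**--
----*v*-
-----*-*
---*---*
---*--*-
----**--
--------
--------
step 39: ----**--
----<**-
-----*-*
---*---*
---*--*-
----**--
--------
--------
step 40: ----**--
-----**-
----v*-*
---*---*
---*--*-
----**--
--------
--------

2,4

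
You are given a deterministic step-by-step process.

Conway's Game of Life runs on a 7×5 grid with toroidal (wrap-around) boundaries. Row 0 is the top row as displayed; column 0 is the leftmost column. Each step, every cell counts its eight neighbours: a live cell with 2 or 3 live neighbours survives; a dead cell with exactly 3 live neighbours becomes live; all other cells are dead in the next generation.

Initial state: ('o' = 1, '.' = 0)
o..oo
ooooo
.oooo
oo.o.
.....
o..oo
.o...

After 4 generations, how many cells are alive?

5

[0] o..oo
ooooo
.oooo
oo.o.
.....
o..oo
.o...
[1] .....
.....
.....
oo.o.
.ooo.
o...o
.oo..
[2] .....
.....
.....
oo.oo
...o.
o...o
oo...
[3] .....
.....
o...o
o.ooo
.ooo.
oo..o
oo..o
[4] o....
.....
oo...
.....
.....
.....
.o..o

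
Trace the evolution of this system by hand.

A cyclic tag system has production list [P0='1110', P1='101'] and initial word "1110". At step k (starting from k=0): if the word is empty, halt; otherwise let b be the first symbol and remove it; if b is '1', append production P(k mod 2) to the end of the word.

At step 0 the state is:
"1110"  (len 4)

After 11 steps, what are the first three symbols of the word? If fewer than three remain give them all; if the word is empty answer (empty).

111

[0] "1110"  (len 4)
[1] "1101110"  (len 7)
[2] "101110101"  (len 9)
[3] "011101011110"  (len 12)
[4] "11101011110"  (len 11)
[5] "11010111101110"  (len 14)
[6] "1010111101110101"  (len 16)
[7] "0101111011101011110"  (len 19)
[8] "101111011101011110"  (len 18)
[9] "011110111010111101110"  (len 21)
[10] "11110111010111101110"  (len 20)
[11] "11101110101111011101110"  (len 23)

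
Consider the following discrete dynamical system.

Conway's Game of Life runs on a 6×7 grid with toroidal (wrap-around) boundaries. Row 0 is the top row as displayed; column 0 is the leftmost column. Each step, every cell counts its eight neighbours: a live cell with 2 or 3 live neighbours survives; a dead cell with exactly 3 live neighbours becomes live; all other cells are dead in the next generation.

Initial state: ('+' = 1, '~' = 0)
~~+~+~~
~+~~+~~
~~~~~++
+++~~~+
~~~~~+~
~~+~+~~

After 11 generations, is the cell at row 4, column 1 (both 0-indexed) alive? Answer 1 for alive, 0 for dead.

k=0  ~~+~+~~
~+~~+~~
~~~~~++
+++~~~+
~~~~~+~
~~+~+~~
k=1  ~++~++~
~~~++~~
~~+~~++
++~~~~~
+~++~++
~~~~++~
k=2  ~~+~~~~
~+~~~~+
+++++++
~~~++~~
+~++~+~
+~~~~~~
k=3  ++~~~~~
~~~~+~+
~+~~~~+
~~~~~~~
~+++~~+
~~++~~+
k=4  ++++~++
~+~~~++
+~~~~+~
~+~~~~~
++~+~~~
~~~+~~+
k=5  ~+~+~~~
~~~~~~~
++~~~+~
~++~~~+
++~~~~~
~~~+~+~
k=6  ~~+~+~~
+++~~~~
+++~~~+
~~+~~~+
++~~~~+
++~~+~~
k=7  ~~+~~~~
~~~~~~+
~~~+~~+
~~+~~+~
~~+~~++
~~++~++
k=8  ~~++~++
~~~~~~~
~~~~~++
~~++++~
~++~~~~
~++++++
k=9  ++~~~~+
~~~~+~~
~~~+~++
~++++++
+~~~~~+
~~~~~~+
k=10  +~~~~++
~~~~+~~
+~~~~~+
~+++~~~
~++++~~
~+~~~+~
k=11  +~~~+++
~~~~~~~
++++~~~
~~~~+~~
+~~~+~~
~+~+~+~

0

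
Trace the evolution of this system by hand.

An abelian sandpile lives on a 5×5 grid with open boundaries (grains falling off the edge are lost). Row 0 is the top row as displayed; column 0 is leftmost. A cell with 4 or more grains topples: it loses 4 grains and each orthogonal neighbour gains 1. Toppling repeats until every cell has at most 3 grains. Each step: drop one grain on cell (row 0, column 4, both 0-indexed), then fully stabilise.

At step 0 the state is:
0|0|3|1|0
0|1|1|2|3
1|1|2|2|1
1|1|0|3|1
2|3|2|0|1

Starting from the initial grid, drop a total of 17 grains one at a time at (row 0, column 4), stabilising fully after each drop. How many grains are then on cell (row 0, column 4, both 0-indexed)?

1

step 0: 0|0|3|1|0
0|1|1|2|3
1|1|2|2|1
1|1|0|3|1
2|3|2|0|1
step 1: 0|0|3|1|1
0|1|1|2|3
1|1|2|2|1
1|1|0|3|1
2|3|2|0|1
step 2: 0|0|3|1|2
0|1|1|2|3
1|1|2|2|1
1|1|0|3|1
2|3|2|0|1
step 3: 0|0|3|1|3
0|1|1|2|3
1|1|2|2|1
1|1|0|3|1
2|3|2|0|1
step 4: 0|0|3|2|1
0|1|1|3|0
1|1|2|2|2
1|1|0|3|1
2|3|2|0|1
step 5: 0|0|3|2|2
0|1|1|3|0
1|1|2|2|2
1|1|0|3|1
2|3|2|0|1
step 6: 0|0|3|2|3
0|1|1|3|0
1|1|2|2|2
1|1|0|3|1
2|3|2|0|1
step 7: 0|0|3|3|0
0|1|1|3|1
1|1|2|2|2
1|1|0|3|1
2|3|2|0|1
step 8: 0|0|3|3|1
0|1|1|3|1
1|1|2|2|2
1|1|0|3|1
2|3|2|0|1
step 9: 0|0|3|3|2
0|1|1|3|1
1|1|2|2|2
1|1|0|3|1
2|3|2|0|1
step 10: 0|0|3|3|3
0|1|1|3|1
1|1|2|2|2
1|1|0|3|1
2|3|2|0|1
step 11: 0|1|0|2|1
0|1|3|0|3
1|1|2|3|2
1|1|0|3|1
2|3|2|0|1
step 12: 0|1|0|2|2
0|1|3|0|3
1|1|2|3|2
1|1|0|3|1
2|3|2|0|1
step 13: 0|1|0|2|3
0|1|3|0|3
1|1|2|3|2
1|1|0|3|1
2|3|2|0|1
step 14: 0|1|0|3|1
0|1|3|1|0
1|1|2|3|3
1|1|0|3|1
2|3|2|0|1
step 15: 0|1|0|3|2
0|1|3|1|0
1|1|2|3|3
1|1|0|3|1
2|3|2|0|1
step 16: 0|1|0|3|3
0|1|3|1|0
1|1|2|3|3
1|1|0|3|1
2|3|2|0|1
step 17: 0|1|1|0|1
0|1|3|2|1
1|1|2|3|3
1|1|0|3|1
2|3|2|0|1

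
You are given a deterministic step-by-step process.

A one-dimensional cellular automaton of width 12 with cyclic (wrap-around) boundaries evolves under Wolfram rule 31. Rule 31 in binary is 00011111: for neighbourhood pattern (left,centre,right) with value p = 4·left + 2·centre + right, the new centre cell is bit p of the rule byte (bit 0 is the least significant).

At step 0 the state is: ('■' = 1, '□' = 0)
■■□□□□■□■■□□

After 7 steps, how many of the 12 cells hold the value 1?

12

k=0  ■■□□□□■□■■□□
k=1  ■□■■■■■□■□■■
k=2  □□■□□□□□■□■□
k=3  ■■■■■■■■■□■■
k=4  □□□□□□□□□□■□
k=5  ■■■■■■■■■■■■
k=6  □□□□□□□□□□□□
k=7  ■■■■■■■■■■■■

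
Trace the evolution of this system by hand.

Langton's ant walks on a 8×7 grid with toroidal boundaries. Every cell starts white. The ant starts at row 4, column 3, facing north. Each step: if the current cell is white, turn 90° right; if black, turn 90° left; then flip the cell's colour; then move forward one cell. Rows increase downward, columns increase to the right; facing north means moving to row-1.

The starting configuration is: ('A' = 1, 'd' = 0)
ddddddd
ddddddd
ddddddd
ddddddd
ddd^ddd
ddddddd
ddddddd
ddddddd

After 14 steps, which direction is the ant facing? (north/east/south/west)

0) ddddddd
ddddddd
ddddddd
ddddddd
ddd^ddd
ddddddd
ddddddd
ddddddd
1) ddddddd
ddddddd
ddddddd
ddddddd
dddA>dd
ddddddd
ddddddd
ddddddd
2) ddddddd
ddddddd
ddddddd
ddddddd
dddAAdd
ddddvdd
ddddddd
ddddddd
3) ddddddd
ddddddd
ddddddd
ddddddd
dddAAdd
ddd<Add
ddddddd
ddddddd
4) ddddddd
ddddddd
ddddddd
ddddddd
ddd^Add
dddAAdd
ddddddd
ddddddd
5) ddddddd
ddddddd
ddddddd
ddddddd
dd<dAdd
dddAAdd
ddddddd
ddddddd
6) ddddddd
ddddddd
ddddddd
dd^dddd
ddAdAdd
dddAAdd
ddddddd
ddddddd
7) ddddddd
ddddddd
ddddddd
ddA>ddd
ddAdAdd
dddAAdd
ddddddd
ddddddd
8) ddddddd
ddddddd
ddddddd
ddAAddd
ddAvAdd
dddAAdd
ddddddd
ddddddd
9) ddddddd
ddddddd
ddddddd
ddAAddd
dd<AAdd
dddAAdd
ddddddd
ddddddd
10) ddddddd
ddddddd
ddddddd
ddAAddd
dddAAdd
ddvAAdd
ddddddd
ddddddd
11) ddddddd
ddddddd
ddddddd
ddAAddd
dddAAdd
d<AAAdd
ddddddd
ddddddd
12) ddddddd
ddddddd
ddddddd
ddAAddd
d^dAAdd
dAAAAdd
ddddddd
ddddddd
13) ddddddd
ddddddd
ddddddd
ddAAddd
dA>AAdd
dAAAAdd
ddddddd
ddddddd
14) ddddddd
ddddddd
ddddddd
ddAAddd
dAAAAdd
dAvAAdd
ddddddd
ddddddd

south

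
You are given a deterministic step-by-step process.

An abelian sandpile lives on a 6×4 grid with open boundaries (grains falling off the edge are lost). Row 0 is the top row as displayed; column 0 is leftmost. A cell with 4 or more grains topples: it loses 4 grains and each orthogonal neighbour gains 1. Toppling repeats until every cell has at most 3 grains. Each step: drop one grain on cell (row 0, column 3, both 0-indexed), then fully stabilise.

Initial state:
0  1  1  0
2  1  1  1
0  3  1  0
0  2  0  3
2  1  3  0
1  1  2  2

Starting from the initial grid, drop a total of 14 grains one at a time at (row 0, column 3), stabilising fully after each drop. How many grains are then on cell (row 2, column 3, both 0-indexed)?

1

[0] 0  1  1  0
2  1  1  1
0  3  1  0
0  2  0  3
2  1  3  0
1  1  2  2
[1] 0  1  1  1
2  1  1  1
0  3  1  0
0  2  0  3
2  1  3  0
1  1  2  2
[2] 0  1  1  2
2  1  1  1
0  3  1  0
0  2  0  3
2  1  3  0
1  1  2  2
[3] 0  1  1  3
2  1  1  1
0  3  1  0
0  2  0  3
2  1  3  0
1  1  2  2
[4] 0  1  2  0
2  1  1  2
0  3  1  0
0  2  0  3
2  1  3  0
1  1  2  2
[5] 0  1  2  1
2  1  1  2
0  3  1  0
0  2  0  3
2  1  3  0
1  1  2  2
[6] 0  1  2  2
2  1  1  2
0  3  1  0
0  2  0  3
2  1  3  0
1  1  2  2
[7] 0  1  2  3
2  1  1  2
0  3  1  0
0  2  0  3
2  1  3  0
1  1  2  2
[8] 0  1  3  0
2  1  1  3
0  3  1  0
0  2  0  3
2  1  3  0
1  1  2  2
[9] 0  1  3  1
2  1  1  3
0  3  1  0
0  2  0  3
2  1  3  0
1  1  2  2
[10] 0  1  3  2
2  1  1  3
0  3  1  0
0  2  0  3
2  1  3  0
1  1  2  2
[11] 0  1  3  3
2  1  1  3
0  3  1  0
0  2  0  3
2  1  3  0
1  1  2  2
[12] 0  2  0  2
2  1  3  0
0  3  1  1
0  2  0  3
2  1  3  0
1  1  2  2
[13] 0  2  0  3
2  1  3  0
0  3  1  1
0  2  0  3
2  1  3  0
1  1  2  2
[14] 0  2  1  0
2  1  3  1
0  3  1  1
0  2  0  3
2  1  3  0
1  1  2  2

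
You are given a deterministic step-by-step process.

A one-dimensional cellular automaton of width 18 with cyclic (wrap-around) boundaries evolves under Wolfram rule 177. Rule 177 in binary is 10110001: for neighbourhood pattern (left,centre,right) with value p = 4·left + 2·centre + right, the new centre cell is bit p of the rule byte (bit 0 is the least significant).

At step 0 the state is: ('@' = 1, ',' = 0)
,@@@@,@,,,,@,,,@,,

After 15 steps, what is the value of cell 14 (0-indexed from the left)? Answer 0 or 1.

1

gen 0: ,@@@@,@,,,,@,,,@,,
gen 1: ,,@@,@,@@@,,@@,,@@
gen 2: @,,,@,@,@,@,,,@,,,
gen 3: ,@@,,@,@,@,@@,,@@,
gen 4: ,,,@,,@,@,@,,@,,,@
gen 5: @@,,@,,@,@,@,,@@,,
gen 6: ,,@,,@,,@,@,@,,,@,
gen 7: @,,@,,@,,@,@,@@,,@
gen 8: ,@,,@,,@,,@,@,,@,,
gen 9: ,,@,,@,,@,,@,@,,@@
gen 10: @,,@,,@,,@,,@,@,,,
gen 11: ,@,,@,,@,,@,,@,@@,
gen 12: ,,@,,@,,@,,@,,@,,@
gen 13: @,,@,,@,,@,,@,,@,,
gen 14: ,@,,@,,@,,@,,@,,@,
gen 15: ,,@,,@,,@,,@,,@,,@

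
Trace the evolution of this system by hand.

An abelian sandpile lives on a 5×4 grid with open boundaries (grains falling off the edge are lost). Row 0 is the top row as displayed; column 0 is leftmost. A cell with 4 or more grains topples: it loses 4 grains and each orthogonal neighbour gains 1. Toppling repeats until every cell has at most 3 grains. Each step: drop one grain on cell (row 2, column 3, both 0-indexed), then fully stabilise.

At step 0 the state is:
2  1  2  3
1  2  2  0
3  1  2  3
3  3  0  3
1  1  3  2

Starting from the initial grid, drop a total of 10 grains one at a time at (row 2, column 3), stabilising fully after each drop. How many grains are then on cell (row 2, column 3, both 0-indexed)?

3

gen 0: 2  1  2  3
1  2  2  0
3  1  2  3
3  3  0  3
1  1  3  2
gen 1: 2  1  2  3
1  2  2  1
3  1  3  1
3  3  1  0
1  1  3  3
gen 2: 2  1  2  3
1  2  2  1
3  1  3  2
3  3  1  0
1  1  3  3
gen 3: 2  1  2  3
1  2  2  1
3  1  3  3
3  3  1  0
1  1  3  3
gen 4: 2  1  2  3
1  2  3  2
3  2  0  1
3  3  2  1
1  1  3  3
gen 5: 2  1  2  3
1  2  3  2
3  2  0  2
3  3  2  1
1  1  3  3
gen 6: 2  1  2  3
1  2  3  2
3  2  0  3
3  3  2  1
1  1  3  3
gen 7: 2  1  2  3
1  2  3  3
3  2  1  0
3  3  2  2
1  1  3  3
gen 8: 2  1  2  3
1  2  3  3
3  2  1  1
3  3  2  2
1  1  3  3
gen 9: 2  1  2  3
1  2  3  3
3  2  1  2
3  3  2  2
1  1  3  3
gen 10: 2  1  2  3
1  2  3  3
3  2  1  3
3  3  2  2
1  1  3  3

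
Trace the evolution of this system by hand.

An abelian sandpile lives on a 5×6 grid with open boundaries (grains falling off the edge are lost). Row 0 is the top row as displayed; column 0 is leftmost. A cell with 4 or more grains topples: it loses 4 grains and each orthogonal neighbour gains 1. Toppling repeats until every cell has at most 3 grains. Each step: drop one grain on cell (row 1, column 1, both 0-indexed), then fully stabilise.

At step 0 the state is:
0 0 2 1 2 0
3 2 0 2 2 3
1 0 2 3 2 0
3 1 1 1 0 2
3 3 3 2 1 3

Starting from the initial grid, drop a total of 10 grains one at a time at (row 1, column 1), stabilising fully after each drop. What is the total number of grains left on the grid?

[0] 0 0 2 1 2 0
3 2 0 2 2 3
1 0 2 3 2 0
3 1 1 1 0 2
3 3 3 2 1 3
[1] 0 0 2 1 2 0
3 3 0 2 2 3
1 0 2 3 2 0
3 1 1 1 0 2
3 3 3 2 1 3
[2] 1 1 2 1 2 0
0 1 1 2 2 3
2 1 2 3 2 0
3 1 1 1 0 2
3 3 3 2 1 3
[3] 1 1 2 1 2 0
0 2 1 2 2 3
2 1 2 3 2 0
3 1 1 1 0 2
3 3 3 2 1 3
[4] 1 1 2 1 2 0
0 3 1 2 2 3
2 1 2 3 2 0
3 1 1 1 0 2
3 3 3 2 1 3
[5] 1 2 2 1 2 0
1 0 2 2 2 3
2 2 2 3 2 0
3 1 1 1 0 2
3 3 3 2 1 3
[6] 1 2 2 1 2 0
1 1 2 2 2 3
2 2 2 3 2 0
3 1 1 1 0 2
3 3 3 2 1 3
[7] 1 2 2 1 2 0
1 2 2 2 2 3
2 2 2 3 2 0
3 1 1 1 0 2
3 3 3 2 1 3
[8] 1 2 2 1 2 0
1 3 2 2 2 3
2 2 2 3 2 0
3 1 1 1 0 2
3 3 3 2 1 3
[9] 1 3 2 1 2 0
2 0 3 2 2 3
2 3 2 3 2 0
3 1 1 1 0 2
3 3 3 2 1 3
[10] 1 3 2 1 2 0
2 1 3 2 2 3
2 3 2 3 2 0
3 1 1 1 0 2
3 3 3 2 1 3

57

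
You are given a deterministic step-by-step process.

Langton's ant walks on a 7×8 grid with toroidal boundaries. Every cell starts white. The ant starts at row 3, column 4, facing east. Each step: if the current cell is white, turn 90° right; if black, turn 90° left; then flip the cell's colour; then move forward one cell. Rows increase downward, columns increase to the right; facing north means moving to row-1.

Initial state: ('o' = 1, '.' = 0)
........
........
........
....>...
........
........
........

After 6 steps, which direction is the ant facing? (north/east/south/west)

gen 0: ........
........
........
....>...
........
........
........
gen 1: ........
........
........
....o...
....v...
........
........
gen 2: ........
........
........
....o...
...<o...
........
........
gen 3: ........
........
........
...^o...
...oo...
........
........
gen 4: ........
........
........
...o>...
...oo...
........
........
gen 5: ........
........
....^...
...o....
...oo...
........
........
gen 6: ........
........
....o>..
...o....
...oo...
........
........

east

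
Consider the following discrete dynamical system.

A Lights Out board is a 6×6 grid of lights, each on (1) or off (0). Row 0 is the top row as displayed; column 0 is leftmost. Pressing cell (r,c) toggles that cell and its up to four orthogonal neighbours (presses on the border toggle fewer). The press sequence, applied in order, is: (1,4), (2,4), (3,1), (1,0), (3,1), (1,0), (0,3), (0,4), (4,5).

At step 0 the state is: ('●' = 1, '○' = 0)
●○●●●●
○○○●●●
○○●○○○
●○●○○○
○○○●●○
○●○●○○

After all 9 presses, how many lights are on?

15

step 0: ●○●●●●
○○○●●●
○○●○○○
●○●○○○
○○○●●○
○●○●○○
step 1: ●○●●○●
○○○○○○
○○●○●○
●○●○○○
○○○●●○
○●○●○○
step 2: ●○●●○●
○○○○●○
○○●●○●
●○●○●○
○○○●●○
○●○●○○
step 3: ●○●●○●
○○○○●○
○●●●○●
○●○○●○
○●○●●○
○●○●○○
step 4: ○○●●○●
●●○○●○
●●●●○●
○●○○●○
○●○●●○
○●○●○○
step 5: ○○●●○●
●●○○●○
●○●●○●
●○●○●○
○○○●●○
○●○●○○
step 6: ●○●●○●
○○○○●○
○○●●○●
●○●○●○
○○○●●○
○●○●○○
step 7: ●○○○●●
○○○●●○
○○●●○●
●○●○●○
○○○●●○
○●○●○○
step 8: ●○○●○○
○○○●○○
○○●●○●
●○●○●○
○○○●●○
○●○●○○
step 9: ●○○●○○
○○○●○○
○○●●○●
●○●○●●
○○○●○●
○●○●○●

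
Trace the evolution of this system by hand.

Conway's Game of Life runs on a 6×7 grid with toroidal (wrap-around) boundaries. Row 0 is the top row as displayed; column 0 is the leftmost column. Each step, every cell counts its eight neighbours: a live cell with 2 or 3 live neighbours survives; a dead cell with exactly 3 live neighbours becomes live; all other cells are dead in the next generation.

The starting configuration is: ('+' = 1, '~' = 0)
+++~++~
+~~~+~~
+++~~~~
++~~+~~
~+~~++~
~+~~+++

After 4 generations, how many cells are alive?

gen 0: +++~++~
+~~~+~~
+++~~~~
++~~+~~
~+~~++~
~+~~+++
gen 1: ~~+~~~~
~~~~++~
~~++~~+
~~~++++
~+++~~~
~~~~~~~
gen 2: ~~~~~~~
~~+~++~
~~+~~~+
++~~~++
~~++~+~
~+~+~~~
gen 3: ~~+++~~
~~~+~+~
~~+++~~
++~+++~
~~~+~+~
~~~++~~
gen 4: ~~+~~+~
~~~~~+~
~+~~~~+
~+~~~++
~~~~~++
~~~~~+~

11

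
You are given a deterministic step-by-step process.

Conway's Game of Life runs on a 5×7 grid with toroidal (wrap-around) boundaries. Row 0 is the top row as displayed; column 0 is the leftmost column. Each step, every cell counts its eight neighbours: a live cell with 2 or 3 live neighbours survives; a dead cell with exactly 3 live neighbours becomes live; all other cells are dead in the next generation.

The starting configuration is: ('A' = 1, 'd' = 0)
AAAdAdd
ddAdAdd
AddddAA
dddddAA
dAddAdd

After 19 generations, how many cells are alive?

gen 0: AAAdAdd
ddAdAdd
AddddAA
dddddAA
dAddAdd
gen 1: AdAdAAd
ddAdAdd
AdddAdd
ddddAdd
dAAAAdA
gen 2: AdddddA
ddddAdA
ddddAAd
AAAdAdd
AAAdddA
gen 3: ddddddd
AdddAdA
AAddAdA
ddAdAdd
ddAAdAd
gen 4: dddAAAA
dAddddA
dAddAdA
AdAdAdA
ddAAAdd
gen 5: AdddddA
ddAAddA
dAAAddA
AdAdAdA
AAAdddd
gen 6: dddAddA
dddAdAA
ddddAdA
dddddAA
ddAAdAd
gen 7: dddAddA
AddAddA
AdddAdd
dddAddA
ddAAdAd
gen 8: AddAdAA
AddAAAA
AddAAAd
ddAAdAA
ddAAdAA
gen 9: dAddddd
dAAdddd
AAddddd
AAddddd
dAddddd
gen 10: AAddddd
ddAdddd
ddddddd
ddAdddd
dAAdddd
gen 11: Adddddd
dAddddd
ddddddd
dAAdddd
AdAdddd
gen 12: Adddddd
ddddddd
dAAdddd
dAAdddd
AdAdddd
gen 13: dAddddd
dAddddd
dAAdddd
AddAddd
AdAdddd
gen 14: AAAdddd
AAddddd
AAAdddd
AddAddd
AdAdddd
gen 15: ddAdddA
ddddddA
ddAdddA
AddAddA
AdAAddA
gen 16: dAAAdAA
AddddAA
dddddAA
dddAdAd
ddAAdAd
gen 17: dAdAddd
dAAdddd
Adddddd
ddAAdAd
dAdddAd
gen 18: AAddddd
AAAdddd
dddAddd
dAAdAdA
dAdAddd
gen 19: ddddddd
AdAdddd
dddAddd
AAddAdd
dddAddd

7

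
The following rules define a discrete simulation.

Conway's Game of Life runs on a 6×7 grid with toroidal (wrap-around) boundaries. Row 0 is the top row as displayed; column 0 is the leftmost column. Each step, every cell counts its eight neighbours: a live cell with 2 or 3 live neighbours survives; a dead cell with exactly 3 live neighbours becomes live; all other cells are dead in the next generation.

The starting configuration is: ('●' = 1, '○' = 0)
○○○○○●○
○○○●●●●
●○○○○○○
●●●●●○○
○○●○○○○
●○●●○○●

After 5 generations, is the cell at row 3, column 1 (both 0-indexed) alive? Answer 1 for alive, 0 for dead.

1

k=0  ○○○○○●○
○○○●●●●
●○○○○○○
●●●●●○○
○○●○○○○
●○●●○○●
k=1  ●○●○○○○
○○○○●●●
●○○○○○○
●○●●○○○
○○○○●○●
○●●●○○●
k=2  ●○●○●○○
●●○○○●●
●●○●●●○
●●○●○○●
○○○○●●●
○●●●○●●
k=3  ○○○○●○○
○○○○○○○
○○○●○○○
○●○●○○○
○○○○○○○
○●●○○○○
k=4  ○○○○○○○
○○○○○○○
○○●○○○○
○○●○○○○
○●○○○○○
○○○○○○○
k=5  ○○○○○○○
○○○○○○○
○○○○○○○
○●●○○○○
○○○○○○○
○○○○○○○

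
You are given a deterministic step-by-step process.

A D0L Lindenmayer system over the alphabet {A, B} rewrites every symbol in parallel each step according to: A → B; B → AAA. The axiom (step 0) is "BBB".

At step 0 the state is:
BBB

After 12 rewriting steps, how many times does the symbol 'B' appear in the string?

2187

t=0: BBB
t=1: AAAAAAAAA
t=2: BBBBBBBBB
t=3: AAAAAAAAAAAAAAAAAAAAAAAAAAA
t=4: BBBBBBBBBBBBBBBBBBBBBBBBBBB
t=5: AAAAAAAAAAAAAAAAAAAAAAAAAAAAAAAAAAAAAAAAAAAAAAAAAAAAAAAAAAAAAAAAAAAAAAAAAAAAAAAAA
t=6: BBBBBBBBBBBBBBBBBBBBBBBBBBBBBBBBBBBBBBBBBBBBBBBBBBBBBBBBBBBBBBBBBBBBBBBBBBBBBBBBB
t=7: AAAAAAAAAAAAAAAAAAAAAAAAAAAAAAAAAAAAAAAAAAAAAAAAAAAAAAAAAA…AAAAAAAAAAAAAAAAAAAAAAAAAAAAAAAAAAAAAAAAAAAAAAAAAAAAAAAAAA  (len 243)
t=8: BBBBBBBBBBBBBBBBBBBBBBBBBBBBBBBBBBBBBBBBBBBBBBBBBBBBBBBBBB…BBBBBBBBBBBBBBBBBBBBBBBBBBBBBBBBBBBBBBBBBBBBBBBBBBBBBBBBBB  (len 243)
t=9: AAAAAAAAAAAAAAAAAAAAAAAAAAAAAAAAAAAAAAAAAAAAAAAAAAAAAAAAAA…AAAAAAAAAAAAAAAAAAAAAAAAAAAAAAAAAAAAAAAAAAAAAAAAAAAAAAAAAA  (len 729)
t=10: BBBBBBBBBBBBBBBBBBBBBBBBBBBBBBBBBBBBBBBBBBBBBBBBBBBBBBBBBB…BBBBBBBBBBBBBBBBBBBBBBBBBBBBBBBBBBBBBBBBBBBBBBBBBBBBBBBBBB  (len 729)
t=11: AAAAAAAAAAAAAAAAAAAAAAAAAAAAAAAAAAAAAAAAAAAAAAAAAAAAAAAAAA…AAAAAAAAAAAAAAAAAAAAAAAAAAAAAAAAAAAAAAAAAAAAAAAAAAAAAAAAAA  (len 2187)
t=12: BBBBBBBBBBBBBBBBBBBBBBBBBBBBBBBBBBBBBBBBBBBBBBBBBBBBBBBBBB…BBBBBBBBBBBBBBBBBBBBBBBBBBBBBBBBBBBBBBBBBBBBBBBBBBBBBBBBBB  (len 2187)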